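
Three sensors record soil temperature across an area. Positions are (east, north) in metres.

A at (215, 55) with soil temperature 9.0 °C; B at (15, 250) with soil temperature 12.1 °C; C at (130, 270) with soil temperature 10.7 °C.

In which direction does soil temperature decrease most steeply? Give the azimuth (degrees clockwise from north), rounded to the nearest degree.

103°

Taking A as reference: B−A = (-200, 195, +3.1); C−A = (-85, 215, +1.7).
Solve a·Δx + b·Δy = ΔT: det = (-200)·215 − (-85)·195 = -26425.
∂T/∂x = [(+3.1)·215 − (+1.7)·195] / -26425 = -0.01268
∂T/∂y = [(-200)·(+1.7) − (-85)·(+3.1)] / -26425 = +0.002895
Steepest decrease is along −∇f: components (+0.01268 E, -0.002895 N).
Azimuth = atan2(+0.01268, -0.002895) = 102.9° ≈ 103°.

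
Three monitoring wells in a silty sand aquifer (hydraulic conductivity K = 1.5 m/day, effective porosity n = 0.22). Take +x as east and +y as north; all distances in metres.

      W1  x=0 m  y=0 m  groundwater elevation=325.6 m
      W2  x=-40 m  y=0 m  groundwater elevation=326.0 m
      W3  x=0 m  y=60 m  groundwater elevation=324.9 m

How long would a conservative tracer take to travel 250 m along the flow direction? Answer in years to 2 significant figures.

∂h/∂x = (326.0 − 325.6) / (-40 − 0) = -0.010000
∂h/∂y = (324.9 − 325.6) / (60 − 0) = -0.01167
|∇h| = √(-0.010000² + -0.01167²) = 0.01537
Seepage velocity v = K·i/n = 1.5 × 0.01537 / 0.22 = 0.1048 m/day.
t = 250 / 0.1048 = 2385 days = 6.53 years.

6.5 years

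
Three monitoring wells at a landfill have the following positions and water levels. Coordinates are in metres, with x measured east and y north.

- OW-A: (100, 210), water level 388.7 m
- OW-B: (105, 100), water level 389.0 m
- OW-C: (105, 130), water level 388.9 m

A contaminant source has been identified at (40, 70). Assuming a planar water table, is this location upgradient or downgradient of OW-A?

upgradient

With h = a·x + b·y + c and OW-A as origin, the differences give:
  5·a + (-110)·b = +0.3
  5·a + (-80)·b = +0.2
Eliminate b (×(-80) and ×(-110), subtract): 150·a = -2.00 → a = ∂h/∂x = -0.01333
Back-substitute: b = ∂h/∂y = -0.003333.
Head at (40, 70) = 388.7 + (-0.01333)·(-60) + (-0.003333)·(-140) = 389.97 m.
That is higher than the 388.7 m at OW-A, so the point is upgradient.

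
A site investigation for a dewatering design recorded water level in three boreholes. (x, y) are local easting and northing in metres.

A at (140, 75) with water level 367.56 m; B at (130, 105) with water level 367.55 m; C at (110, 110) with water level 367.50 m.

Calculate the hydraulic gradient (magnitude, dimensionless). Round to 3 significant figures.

0.00269

With h = a·x + b·y + c and A as origin, the differences give:
  (-10)·a + 30·b = -0.01
  (-30)·a + 35·b = -0.06
Eliminate b (×35 and ×30, subtract): 550·a = 1.450 → a = ∂h/∂x = +0.002636
Back-substitute: b = ∂h/∂y = +0.0005455.
|∇h| = √(0.002636² + 0.0005455²) = 0.002692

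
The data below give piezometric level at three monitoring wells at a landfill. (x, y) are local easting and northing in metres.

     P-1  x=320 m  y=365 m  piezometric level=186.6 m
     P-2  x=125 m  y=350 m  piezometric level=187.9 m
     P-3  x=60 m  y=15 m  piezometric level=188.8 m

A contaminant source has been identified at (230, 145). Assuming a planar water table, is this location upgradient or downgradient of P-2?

downgradient

With h = a·x + b·y + c and P-1 as origin, the differences give:
  (-195)·a + (-15)·b = +1.3
  (-260)·a + (-350)·b = +2.2
Eliminate b (×(-350) and ×(-15), subtract): 64350·a = -422.00 → a = ∂h/∂x = -0.006558
Back-substitute: b = ∂h/∂y = -0.001414.
Head at (230, 145) = 186.6 + (-0.006558)·(-90) + (-0.001414)·(-220) = 187.50 m.
That is lower than the 187.9 m at P-2, so the point is downgradient.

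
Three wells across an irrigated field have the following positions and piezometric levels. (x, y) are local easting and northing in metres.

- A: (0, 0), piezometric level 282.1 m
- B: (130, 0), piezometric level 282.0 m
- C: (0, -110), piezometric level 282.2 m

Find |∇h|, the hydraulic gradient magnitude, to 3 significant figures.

∂h/∂x = (282.0 − 282.1) / (130 − 0) = -0.0007692
∂h/∂y = (282.2 − 282.1) / (-110 − 0) = -0.0009091
|∇h| = √(-0.0007692² + -0.0009091²) = 0.001191

0.00119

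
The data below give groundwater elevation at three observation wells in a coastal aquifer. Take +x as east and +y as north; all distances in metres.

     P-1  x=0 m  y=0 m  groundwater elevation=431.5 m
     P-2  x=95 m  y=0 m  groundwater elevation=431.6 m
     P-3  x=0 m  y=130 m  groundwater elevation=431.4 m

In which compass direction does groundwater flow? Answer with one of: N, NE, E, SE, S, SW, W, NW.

∂h/∂x = (431.6 − 431.5) / (95 − 0) = +0.001053
∂h/∂y = (431.4 − 431.5) / (130 − 0) = -0.0007692
Flow = −∇h = (-0.001053 east, +0.0007692 north), which points northwest.

NW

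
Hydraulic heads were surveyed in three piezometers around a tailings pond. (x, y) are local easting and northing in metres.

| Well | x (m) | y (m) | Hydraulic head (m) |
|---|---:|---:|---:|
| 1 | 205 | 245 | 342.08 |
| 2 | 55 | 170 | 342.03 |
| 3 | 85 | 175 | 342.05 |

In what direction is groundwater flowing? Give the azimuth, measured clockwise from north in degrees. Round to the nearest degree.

320°

With h = a·x + b·y + c and 1 as origin, the differences give:
  (-150)·a + (-75)·b = -0.05
  (-120)·a + (-70)·b = -0.03
Eliminate b (×(-70) and ×(-75), subtract): 1500·a = 1.250 → a = ∂h/∂x = +0.0008333
Back-substitute: b = ∂h/∂y = -0.001000.
Flow direction (−∇h) has components (-0.0008333 E, +0.001000 N).
Azimuth = atan2(E, N) = atan2(-0.0008333, +0.001000) = 320.2° ≈ 320°.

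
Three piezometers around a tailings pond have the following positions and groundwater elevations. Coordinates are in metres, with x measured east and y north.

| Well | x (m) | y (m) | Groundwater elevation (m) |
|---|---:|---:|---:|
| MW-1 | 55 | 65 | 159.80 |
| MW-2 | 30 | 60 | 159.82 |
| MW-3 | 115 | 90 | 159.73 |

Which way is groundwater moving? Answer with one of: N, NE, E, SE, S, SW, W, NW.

Differences from MW-1: to MW-2 (Δx, Δy, Δh) = (-25, -5, +0.02); to MW-3 = (60, 25, -0.07).
Determinant of the coordinate differences = (-25)·25 − 60·(-5) = -325.
∂h/∂x = [(+0.02)·25 − (-0.07)·(-5)] / -325 = -0.0004615
∂h/∂y = [(-25)·(-0.07) − 60·(+0.02)] / -325 = -0.001692
Flow = −∇h = (+0.0004615 east, +0.001692 north), which points north.

N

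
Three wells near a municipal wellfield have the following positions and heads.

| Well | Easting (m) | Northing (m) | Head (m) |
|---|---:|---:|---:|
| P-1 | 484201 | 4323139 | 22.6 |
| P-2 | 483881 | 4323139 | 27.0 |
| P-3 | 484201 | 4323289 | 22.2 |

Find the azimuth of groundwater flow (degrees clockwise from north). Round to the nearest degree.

∂h/∂x = (27.0 − 22.6) / (483881 − 484201) = -0.01375
∂h/∂y = (22.2 − 22.6) / (4323289 − 4323139) = -0.002667
Flow direction (−∇h) has components (+0.01375 E, +0.002667 N).
Azimuth = atan2(E, N) = atan2(+0.01375, +0.002667) = 79.0° ≈ 079°.

079°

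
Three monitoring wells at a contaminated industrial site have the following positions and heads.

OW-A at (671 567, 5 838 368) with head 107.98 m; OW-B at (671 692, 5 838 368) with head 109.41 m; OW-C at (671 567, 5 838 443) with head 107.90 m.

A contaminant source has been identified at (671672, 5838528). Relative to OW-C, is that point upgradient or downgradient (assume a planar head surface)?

∂h/∂x = (109.41 − 107.98) / (671692 − 671567) = +0.01144
∂h/∂y = (107.90 − 107.98) / (5838443 − 5838368) = -0.001067
Head at (671672, 5838528) = 107.98 + (+0.01144)·(105) + (-0.001067)·(160) = 109.01 m.
That is higher than the 107.90 m at OW-C, so the point is upgradient.

upgradient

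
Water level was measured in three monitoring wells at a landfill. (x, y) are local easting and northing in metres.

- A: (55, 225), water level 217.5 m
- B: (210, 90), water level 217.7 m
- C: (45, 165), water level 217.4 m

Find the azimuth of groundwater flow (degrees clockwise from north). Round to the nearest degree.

242°

Three-point gradient (reference A): Δ to B = (155, -135, +0.2), Δ to C = (-10, -60, -0.1).
∂h/∂x = +0.002394, ∂h/∂y = +0.001268 (det = -10650).
Flow direction (−∇h) has components (-0.002394 E, -0.001268 N).
Azimuth = atan2(E, N) = atan2(-0.002394, -0.001268) = 242.1° ≈ 242°.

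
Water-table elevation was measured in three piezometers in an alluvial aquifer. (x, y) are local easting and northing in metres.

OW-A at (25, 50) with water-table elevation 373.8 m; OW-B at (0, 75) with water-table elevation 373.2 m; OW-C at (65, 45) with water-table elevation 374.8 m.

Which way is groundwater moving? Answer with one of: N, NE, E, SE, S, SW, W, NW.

With h = a·x + b·y + c and OW-A as origin, the differences give:
  (-25)·a + 25·b = -0.6
  40·a + (-5)·b = +1.0
Eliminate b (×(-5) and ×25, subtract): -875·a = -22.00 → a = ∂h/∂x = +0.02514
Back-substitute: b = ∂h/∂y = +0.001143.
Flow = −∇h = (-0.02514 east, -0.001143 north), which points west.

W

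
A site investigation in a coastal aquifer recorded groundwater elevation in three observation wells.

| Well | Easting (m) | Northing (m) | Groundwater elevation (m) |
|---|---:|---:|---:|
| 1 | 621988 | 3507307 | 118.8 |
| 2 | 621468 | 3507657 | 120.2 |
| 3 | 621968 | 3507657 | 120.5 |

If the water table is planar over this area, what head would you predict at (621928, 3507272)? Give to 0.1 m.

118.6 m

Three-point gradient (reference 1): Δ to 2 = (-520, 350, +1.4), Δ to 3 = (-20, 350, +1.7).
∂h/∂x = +0.0006000, ∂h/∂y = +0.004891 (det = -175000).
h(621928, 3507272) = 118.8 + (+0.0006000)·(-60) + (+0.004891)·(-35) = 118.8 -0.036 -0.171 = 118.593 m.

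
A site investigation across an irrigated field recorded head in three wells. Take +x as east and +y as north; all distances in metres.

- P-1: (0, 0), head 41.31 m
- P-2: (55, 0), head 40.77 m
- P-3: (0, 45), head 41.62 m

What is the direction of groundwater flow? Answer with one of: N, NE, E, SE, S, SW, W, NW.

SE

∂h/∂x = (40.77 − 41.31) / (55 − 0) = -0.009818
∂h/∂y = (41.62 − 41.31) / (45 − 0) = +0.006889
Flow = −∇h = (+0.009818 east, -0.006889 north), which points southeast.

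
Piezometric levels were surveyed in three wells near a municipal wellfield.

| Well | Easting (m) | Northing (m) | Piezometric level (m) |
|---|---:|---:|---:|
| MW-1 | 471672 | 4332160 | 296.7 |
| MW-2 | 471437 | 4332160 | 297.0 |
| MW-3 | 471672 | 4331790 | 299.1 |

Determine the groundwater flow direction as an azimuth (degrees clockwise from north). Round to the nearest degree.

∂h/∂x = (297.0 − 296.7) / (471437 − 471672) = -0.001277
∂h/∂y = (299.1 − 296.7) / (4331790 − 4332160) = -0.006486
Flow direction (−∇h) has components (+0.001277 E, +0.006486 N).
Azimuth = atan2(E, N) = atan2(+0.001277, +0.006486) = 11.1° ≈ 011°.

011°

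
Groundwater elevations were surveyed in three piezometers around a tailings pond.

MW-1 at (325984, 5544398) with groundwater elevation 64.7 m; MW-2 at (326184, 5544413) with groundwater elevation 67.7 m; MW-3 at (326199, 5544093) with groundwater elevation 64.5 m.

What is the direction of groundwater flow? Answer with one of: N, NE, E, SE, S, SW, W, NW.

SW

With h = a·x + b·y + c and MW-1 as origin, the differences give:
  200·a + 15·b = +3.0
  215·a + (-305)·b = -0.2
Eliminate b (×(-305) and ×15, subtract): -64225·a = -912.00 → a = ∂h/∂x = +0.01420
Back-substitute: b = ∂h/∂y = +0.01067.
Flow = −∇h = (-0.01420 east, -0.01067 north), which points southwest.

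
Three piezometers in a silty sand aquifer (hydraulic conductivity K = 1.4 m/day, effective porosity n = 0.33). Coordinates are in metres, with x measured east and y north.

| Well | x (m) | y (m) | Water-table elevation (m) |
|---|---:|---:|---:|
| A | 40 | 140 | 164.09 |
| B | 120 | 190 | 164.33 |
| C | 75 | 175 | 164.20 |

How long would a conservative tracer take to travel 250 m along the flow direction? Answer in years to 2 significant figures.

Three-point gradient (reference A): Δ to B = (80, 50, +0.24), Δ to C = (35, 35, +0.11).
∂h/∂x = +0.002762, ∂h/∂y = +0.0003810 (det = 1050).
|∇h| = √(0.002762² + 0.0003810²) = 0.002788
Seepage velocity v = K·i/n = 1.4 × 0.002788 / 0.33 = 0.01183 m/day.
t = 250 / 0.01183 = 2.113e+04 days = 57.9 years.

58 years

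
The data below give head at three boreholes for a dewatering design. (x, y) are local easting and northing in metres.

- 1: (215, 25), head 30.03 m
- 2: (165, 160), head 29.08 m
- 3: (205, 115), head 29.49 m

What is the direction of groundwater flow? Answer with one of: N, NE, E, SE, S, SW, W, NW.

NW

With h = a·x + b·y + c and 1 as origin, the differences give:
  (-50)·a + 135·b = -0.95
  (-10)·a + 90·b = -0.54
Eliminate b (×90 and ×135, subtract): -3150·a = -12.600 → a = ∂h/∂x = +0.004000
Back-substitute: b = ∂h/∂y = -0.005556.
Flow = −∇h = (-0.004000 east, +0.005556 north), which points northwest.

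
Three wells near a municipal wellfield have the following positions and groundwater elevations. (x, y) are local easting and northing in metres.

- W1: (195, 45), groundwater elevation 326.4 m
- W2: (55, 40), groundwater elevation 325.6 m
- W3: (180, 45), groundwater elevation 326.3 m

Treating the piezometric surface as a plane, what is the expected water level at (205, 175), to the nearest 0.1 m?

323.0 m

Taking W1 as reference: W2−W1 = (-140, -5, -0.8); W3−W1 = (-15, 0, -0.1).
Determinant of the coordinate differences = (-140)·0 − (-15)·(-5) = -75.
∂h/∂x = [(-0.8)·0 − (-0.1)·(-5)] / -75 = +0.006667
∂h/∂y = [(-140)·(-0.1) − (-15)·(-0.8)] / -75 = -0.02667
h(205, 175) = 326.4 + (+0.006667)·(10) + (-0.02667)·(130) = 326.4 +0.067 -3.467 = 323.000 m.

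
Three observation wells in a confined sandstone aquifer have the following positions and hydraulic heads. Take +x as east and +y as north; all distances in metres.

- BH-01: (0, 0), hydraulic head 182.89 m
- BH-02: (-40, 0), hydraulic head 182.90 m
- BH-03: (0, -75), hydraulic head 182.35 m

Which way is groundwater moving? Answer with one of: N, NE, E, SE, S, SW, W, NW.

∂h/∂x = (182.90 − 182.89) / (-40 − 0) = -0.0002500
∂h/∂y = (182.35 − 182.89) / (-75 − 0) = +0.007200
Flow = −∇h = (+0.0002500 east, -0.007200 north), which points south.

S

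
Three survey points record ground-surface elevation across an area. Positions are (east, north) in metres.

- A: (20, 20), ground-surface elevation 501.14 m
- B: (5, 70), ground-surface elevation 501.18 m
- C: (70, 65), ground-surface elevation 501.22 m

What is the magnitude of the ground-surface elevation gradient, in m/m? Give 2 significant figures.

0.0012 m/m

Three-point gradient (reference A): Δ to B = (-15, 50, +0.04), Δ to C = (50, 45, +0.08).
∂z/∂x = +0.0006929, ∂z/∂y = +0.001008 (det = -3175).
|∇f| = √(0.0006929² + 0.001008²) = 0.001223 m/m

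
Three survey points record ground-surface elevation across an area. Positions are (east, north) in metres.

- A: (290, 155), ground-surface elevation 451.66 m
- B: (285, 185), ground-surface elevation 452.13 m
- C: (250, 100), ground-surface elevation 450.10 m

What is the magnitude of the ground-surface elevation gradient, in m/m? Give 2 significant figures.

0.023 m/m

With z = a·x + b·y + c and A as origin, the differences give:
  (-5)·a + 30·b = +0.47
  (-40)·a + (-55)·b = -1.56
Eliminate b (×(-55) and ×30, subtract): 1475·a = 20.950 → a = ∂z/∂x = +0.01420
Back-substitute: b = ∂z/∂y = +0.01803.
|∇f| = √(0.01420² + 0.01803²) = 0.02295 m/m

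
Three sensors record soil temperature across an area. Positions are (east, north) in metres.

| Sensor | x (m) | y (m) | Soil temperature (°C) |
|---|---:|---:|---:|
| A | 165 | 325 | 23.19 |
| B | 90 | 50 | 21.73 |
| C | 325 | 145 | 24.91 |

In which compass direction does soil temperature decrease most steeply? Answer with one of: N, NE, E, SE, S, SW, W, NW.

Differences from A: to B (Δx, Δy, Δh) = (-75, -275, -1.46); to C = (160, -180, +1.72).
Solve a·Δx + b·Δy = ΔT: det = (-75)·(-180) − 160·(-275) = 57500.
∂T/∂x = [(-1.46)·(-180) − (+1.72)·(-275)] / 57500 = +0.01280
∂T/∂y = [(-75)·(+1.72) − 160·(-1.46)] / 57500 = +0.001819
Steepest decrease is along −∇f = (-0.01280 E, -0.001819 N) → west.

W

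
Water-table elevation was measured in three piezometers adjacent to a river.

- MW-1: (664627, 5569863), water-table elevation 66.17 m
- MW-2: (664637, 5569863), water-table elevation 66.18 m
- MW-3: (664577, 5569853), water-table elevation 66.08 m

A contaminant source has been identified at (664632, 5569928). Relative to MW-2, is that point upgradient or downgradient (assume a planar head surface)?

Three-point gradient (reference MW-1): Δ to MW-2 = (10, 0, +0.01), Δ to MW-3 = (-50, -10, -0.09).
∂h/∂x = +0.001000, ∂h/∂y = +0.004000 (det = -100).
Head at (664632, 5569928) = 66.17 + (+0.001000)·(5) + (+0.004000)·(65) = 66.43 m.
That is higher than the 66.18 m at MW-2, so the point is upgradient.

upgradient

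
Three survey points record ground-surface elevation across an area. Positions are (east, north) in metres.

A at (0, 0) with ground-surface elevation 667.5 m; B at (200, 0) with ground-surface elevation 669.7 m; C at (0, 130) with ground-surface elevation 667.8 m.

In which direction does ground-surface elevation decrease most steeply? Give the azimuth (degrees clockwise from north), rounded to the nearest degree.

258°

∂z/∂x = (669.7 − 667.5) / (200 − 0) = +0.01100
∂z/∂y = (667.8 − 667.5) / (130 − 0) = +0.002308
Steepest decrease is along −∇f: components (-0.01100 E, -0.002308 N).
Azimuth = atan2(-0.01100, -0.002308) = 258.2° ≈ 258°.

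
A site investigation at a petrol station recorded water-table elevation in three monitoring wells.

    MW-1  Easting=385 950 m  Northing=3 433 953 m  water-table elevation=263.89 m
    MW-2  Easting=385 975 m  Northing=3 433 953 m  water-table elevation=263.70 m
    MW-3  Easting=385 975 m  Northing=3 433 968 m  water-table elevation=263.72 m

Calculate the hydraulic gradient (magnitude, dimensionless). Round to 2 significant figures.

0.0077

Differences from MW-1: to MW-2 (Δx, Δy, Δh) = (25, 0, -0.19); to MW-3 = (25, 15, -0.17).
Determinant of the coordinate differences = 25·15 − 25·0 = 375.
∂h/∂x = [(-0.19)·15 − (-0.17)·0] / 375 = -0.007600
∂h/∂y = [25·(-0.17) − 25·(-0.19)] / 375 = +0.001333
|∇h| = √(-0.007600² + 0.001333²) = 0.007716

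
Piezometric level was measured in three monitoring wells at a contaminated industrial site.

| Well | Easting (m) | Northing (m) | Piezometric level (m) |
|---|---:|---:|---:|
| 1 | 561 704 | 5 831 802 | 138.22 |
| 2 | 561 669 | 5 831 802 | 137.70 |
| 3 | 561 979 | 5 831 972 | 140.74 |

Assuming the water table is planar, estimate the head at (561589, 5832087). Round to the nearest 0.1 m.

133.9 m

Three-point gradient (reference 1): Δ to 2 = (-35, 0, -0.52), Δ to 3 = (275, 170, +2.52).
∂h/∂x = +0.01486, ∂h/∂y = -0.009210 (det = -5950).
h(561589, 5832087) = 138.22 + (+0.01486)·(-115) + (-0.009210)·(285) = 138.22 -1.709 -2.625 = 133.887 m.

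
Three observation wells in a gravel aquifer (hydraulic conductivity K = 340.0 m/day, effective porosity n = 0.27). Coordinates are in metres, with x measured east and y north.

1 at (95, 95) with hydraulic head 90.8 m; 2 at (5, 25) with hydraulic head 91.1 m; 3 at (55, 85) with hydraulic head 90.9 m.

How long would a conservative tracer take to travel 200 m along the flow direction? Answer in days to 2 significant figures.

Three-point gradient (reference 1): Δ to 2 = (-90, -70, +0.3), Δ to 3 = (-40, -10, +0.1).
∂h/∂x = -0.002105, ∂h/∂y = -0.001579 (det = -1900).
|∇h| = √(-0.002105² + -0.001579²) = 0.002631
Seepage velocity v = K·i/n = 340.0 × 0.002631 / 0.27 = 3.313 m/day.
t = 200 / 3.313 = 60.37 days.

60 days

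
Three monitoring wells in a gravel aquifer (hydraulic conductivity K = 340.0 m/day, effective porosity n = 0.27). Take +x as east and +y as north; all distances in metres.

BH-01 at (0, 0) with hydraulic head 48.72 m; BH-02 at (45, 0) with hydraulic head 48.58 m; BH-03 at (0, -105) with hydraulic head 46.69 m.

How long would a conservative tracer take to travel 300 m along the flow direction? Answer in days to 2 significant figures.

∂h/∂x = (48.58 − 48.72) / (45 − 0) = -0.003111
∂h/∂y = (46.69 − 48.72) / (-105 − 0) = +0.01933
|∇h| = √(-0.003111² + 0.01933²) = 0.01958
Seepage velocity v = K·i/n = 340.0 × 0.01958 / 0.27 = 24.66 m/day.
t = 300 / 24.66 = 12.17 days.

12 days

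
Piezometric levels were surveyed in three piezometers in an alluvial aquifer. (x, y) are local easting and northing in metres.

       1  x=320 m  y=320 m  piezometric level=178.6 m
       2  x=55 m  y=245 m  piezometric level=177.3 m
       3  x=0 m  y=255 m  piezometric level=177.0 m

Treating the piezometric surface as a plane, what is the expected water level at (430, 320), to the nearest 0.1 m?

179.2 m

Taking 1 as reference: 2−1 = (-265, -75, -1.3); 3−1 = (-320, -65, -1.6).
Solve a·Δx + b·Δy = Δh: det = (-265)·(-65) − (-320)·(-75) = -6775.
∂h/∂x = [(-1.3)·(-65) − (-1.6)·(-75)] / -6775 = +0.005240
∂h/∂y = [(-265)·(-1.6) − (-320)·(-1.3)] / -6775 = -0.001181
h(430, 320) = 178.6 + (+0.005240)·(110) + (-0.001181)·(0) = 178.6 +0.576 -0.000 = 179.176 m.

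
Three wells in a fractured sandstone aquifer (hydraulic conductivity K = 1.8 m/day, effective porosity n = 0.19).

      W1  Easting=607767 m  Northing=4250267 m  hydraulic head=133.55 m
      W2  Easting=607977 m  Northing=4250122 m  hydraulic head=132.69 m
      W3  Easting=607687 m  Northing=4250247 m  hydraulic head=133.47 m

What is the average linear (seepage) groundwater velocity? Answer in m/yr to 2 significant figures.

With h = a·x + b·y + c and W1 as origin, the differences give:
  210·a + (-145)·b = -0.86
  (-80)·a + (-20)·b = -0.08
Eliminate b (×(-20) and ×(-145), subtract): -15800·a = 5.600 → a = ∂h/∂x = -0.0003544
Back-substitute: b = ∂h/∂y = +0.005418.
|∇h| = √(-0.0003544² + 0.005418²) = 0.00543
Seepage velocity v = K·i/n = 1.8 × 0.00543 / 0.19 = 0.05144 m/day = 18.79 m/yr.

19 m/yr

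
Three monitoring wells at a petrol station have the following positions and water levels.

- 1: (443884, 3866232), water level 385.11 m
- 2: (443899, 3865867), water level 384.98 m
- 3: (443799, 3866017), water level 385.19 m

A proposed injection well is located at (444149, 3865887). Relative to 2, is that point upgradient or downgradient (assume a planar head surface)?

downgradient

Taking 1 as reference: 2−1 = (15, -365, -0.13); 3−1 = (-85, -215, +0.08).
Determinant of the coordinate differences = 15·(-215) − (-85)·(-365) = -34250.
∂h/∂x = [(-0.13)·(-215) − (+0.08)·(-365)] / -34250 = -0.001669
∂h/∂y = [15·(+0.08) − (-85)·(-0.13)] / -34250 = +0.0002876
Head at (444149, 3865887) = 385.11 + (-0.001669)·(265) + (+0.0002876)·(-345) = 384.57 m.
That is lower than the 384.98 m at 2, so the point is downgradient.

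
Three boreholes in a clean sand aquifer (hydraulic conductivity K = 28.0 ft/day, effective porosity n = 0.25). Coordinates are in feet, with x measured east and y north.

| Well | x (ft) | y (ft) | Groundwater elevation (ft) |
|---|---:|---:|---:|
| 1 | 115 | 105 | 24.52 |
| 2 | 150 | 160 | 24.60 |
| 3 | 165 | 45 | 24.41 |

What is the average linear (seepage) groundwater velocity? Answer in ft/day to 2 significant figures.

0.18 ft/day

Differences from 1: to 2 (Δx, Δy, Δh) = (35, 55, +0.08); to 3 = (50, -60, -0.11).
Determinant of the coordinate differences = 35·(-60) − 50·55 = -4850.
∂h/∂x = [(+0.08)·(-60) − (-0.11)·55] / -4850 = -0.0002577
∂h/∂y = [35·(-0.11) − 50·(+0.08)] / -4850 = +0.001619
|∇h| = √(-0.0002577² + 0.001619²) = 0.001639
Seepage velocity v = K·i/n = 28.0 × 0.001639 / 0.25 = 0.1836 ft/day.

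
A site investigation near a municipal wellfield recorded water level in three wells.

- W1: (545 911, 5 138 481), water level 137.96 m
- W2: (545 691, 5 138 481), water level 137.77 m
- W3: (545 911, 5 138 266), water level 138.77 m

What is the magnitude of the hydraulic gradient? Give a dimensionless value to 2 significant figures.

∂h/∂x = (137.77 − 137.96) / (545691 − 545911) = +0.0008636
∂h/∂y = (138.77 − 137.96) / (5138266 − 5138481) = -0.003767
|∇h| = √(0.0008636² + -0.003767²) = 0.003865

0.0039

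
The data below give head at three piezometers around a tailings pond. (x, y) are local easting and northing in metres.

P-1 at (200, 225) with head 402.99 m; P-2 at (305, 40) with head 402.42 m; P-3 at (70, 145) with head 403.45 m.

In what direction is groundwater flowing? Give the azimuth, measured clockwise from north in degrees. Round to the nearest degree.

With h = a·x + b·y + c and P-1 as origin, the differences give:
  105·a + (-185)·b = -0.57
  (-130)·a + (-80)·b = +0.46
Eliminate b (×(-80) and ×(-185), subtract): -32450·a = 130.700 → a = ∂h/∂x = -0.004028
Back-substitute: b = ∂h/∂y = +0.0007951.
Flow direction (−∇h) has components (+0.004028 E, -0.0007951 N).
Azimuth = atan2(E, N) = atan2(+0.004028, -0.0007951) = 101.2° ≈ 101°.

101°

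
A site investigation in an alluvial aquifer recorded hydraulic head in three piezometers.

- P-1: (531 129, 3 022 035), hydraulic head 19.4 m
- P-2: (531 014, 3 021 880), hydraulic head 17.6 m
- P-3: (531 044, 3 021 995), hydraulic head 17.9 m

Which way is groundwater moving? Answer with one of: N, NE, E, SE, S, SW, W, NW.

With h = a·x + b·y + c and P-1 as origin, the differences give:
  (-115)·a + (-155)·b = -1.8
  (-85)·a + (-40)·b = -1.5
Eliminate b (×(-40) and ×(-155), subtract): -8575·a = -160.50 → a = ∂h/∂x = +0.01872
Back-substitute: b = ∂h/∂y = -0.002274.
Flow = −∇h = (-0.01872 east, +0.002274 north), which points west.

W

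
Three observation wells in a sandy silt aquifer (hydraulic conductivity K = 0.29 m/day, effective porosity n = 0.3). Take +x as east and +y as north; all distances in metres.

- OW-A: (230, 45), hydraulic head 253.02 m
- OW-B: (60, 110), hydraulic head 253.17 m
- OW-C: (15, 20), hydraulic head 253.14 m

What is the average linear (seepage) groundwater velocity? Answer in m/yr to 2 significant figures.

0.32 m/yr

Taking OW-A as reference: OW-B−OW-A = (-170, 65, +0.15); OW-C−OW-A = (-215, -25, +0.12).
Determinant of the coordinate differences = (-170)·(-25) − (-215)·65 = 18225.
∂h/∂x = [(+0.15)·(-25) − (+0.12)·65] / 18225 = -0.0006337
∂h/∂y = [(-170)·(+0.12) − (-215)·(+0.15)] / 18225 = +0.0006502
|∇h| = √(-0.0006337² + 0.0006502²) = 0.0009079
Seepage velocity v = K·i/n = 0.29 × 0.0009079 / 0.3 = 0.0008776 m/day = 0.3205 m/yr.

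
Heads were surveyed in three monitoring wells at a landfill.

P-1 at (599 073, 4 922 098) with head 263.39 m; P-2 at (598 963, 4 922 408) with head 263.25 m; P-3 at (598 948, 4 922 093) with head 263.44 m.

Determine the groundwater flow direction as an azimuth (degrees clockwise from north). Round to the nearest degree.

033°

Taking P-1 as reference: P-2−P-1 = (-110, 310, -0.14); P-3−P-1 = (-125, -5, +0.05).
Determinant of the coordinate differences = (-110)·(-5) − (-125)·310 = 39300.
∂h/∂x = [(-0.14)·(-5) − (+0.05)·310] / 39300 = -0.0003766
∂h/∂y = [(-110)·(+0.05) − (-125)·(-0.14)] / 39300 = -0.0005852
Flow direction (−∇h) has components (+0.0003766 E, +0.0005852 N).
Azimuth = atan2(E, N) = atan2(+0.0003766, +0.0005852) = 32.8° ≈ 033°.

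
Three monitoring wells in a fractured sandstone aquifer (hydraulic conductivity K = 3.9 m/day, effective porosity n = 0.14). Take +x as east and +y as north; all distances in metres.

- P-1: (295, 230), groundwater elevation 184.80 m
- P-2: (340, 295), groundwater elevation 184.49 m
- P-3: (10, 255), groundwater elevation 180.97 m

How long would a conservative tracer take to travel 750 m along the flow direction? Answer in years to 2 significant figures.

4.1 years

Taking P-1 as reference: P-2−P-1 = (45, 65, -0.31); P-3−P-1 = (-285, 25, -3.83).
Solve a·Δx + b·Δy = Δh: det = 45·25 − (-285)·65 = 19650.
∂h/∂x = [(-0.31)·25 − (-3.83)·65] / 19650 = +0.01227
∂h/∂y = [45·(-3.83) − (-285)·(-0.31)] / 19650 = -0.01327
|∇h| = √(0.01227² + -0.01327²) = 0.01807
Seepage velocity v = K·i/n = 3.9 × 0.01807 / 0.14 = 0.5034 m/day.
t = 750 / 0.5034 = 1490 days = 4.08 years.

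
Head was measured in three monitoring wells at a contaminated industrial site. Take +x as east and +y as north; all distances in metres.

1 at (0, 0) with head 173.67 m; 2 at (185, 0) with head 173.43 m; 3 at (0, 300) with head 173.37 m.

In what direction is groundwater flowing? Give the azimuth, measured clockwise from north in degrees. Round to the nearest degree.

∂h/∂x = (173.43 − 173.67) / (185 − 0) = -0.001297
∂h/∂y = (173.37 − 173.67) / (300 − 0) = -0.0010000
Flow direction (−∇h) has components (+0.001297 E, +0.0010000 N).
Azimuth = atan2(E, N) = atan2(+0.001297, +0.0010000) = 52.4° ≈ 052°.

052°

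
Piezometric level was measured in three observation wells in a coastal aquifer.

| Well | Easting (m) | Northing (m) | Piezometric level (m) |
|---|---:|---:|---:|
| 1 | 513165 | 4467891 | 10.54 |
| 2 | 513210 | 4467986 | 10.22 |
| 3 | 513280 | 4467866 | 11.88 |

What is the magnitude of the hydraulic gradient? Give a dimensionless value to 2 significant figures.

0.013

Differences from 1: to 2 (Δx, Δy, Δh) = (45, 95, -0.32); to 3 = (115, -25, +1.34).
Determinant of the coordinate differences = 45·(-25) − 115·95 = -12050.
∂h/∂x = [(-0.32)·(-25) − (+1.34)·95] / -12050 = +0.009900
∂h/∂y = [45·(+1.34) − 115·(-0.32)] / -12050 = -0.008058
|∇h| = √(0.009900² + -0.008058²) = 0.01276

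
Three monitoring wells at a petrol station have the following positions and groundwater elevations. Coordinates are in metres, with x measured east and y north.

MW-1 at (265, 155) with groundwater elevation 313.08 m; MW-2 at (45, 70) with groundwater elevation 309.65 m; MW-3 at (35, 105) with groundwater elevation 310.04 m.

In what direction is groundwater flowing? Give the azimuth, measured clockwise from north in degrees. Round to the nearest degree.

Three-point gradient (reference MW-1): Δ to MW-2 = (-220, -85, -3.43), Δ to MW-3 = (-230, -50, -3.04).
∂h/∂x = +0.01016, ∂h/∂y = +0.01405 (det = -8550).
Flow direction (−∇h) has components (-0.01016 E, -0.01405 N).
Azimuth = atan2(E, N) = atan2(-0.01016, -0.01405) = 215.9° ≈ 216°.

216°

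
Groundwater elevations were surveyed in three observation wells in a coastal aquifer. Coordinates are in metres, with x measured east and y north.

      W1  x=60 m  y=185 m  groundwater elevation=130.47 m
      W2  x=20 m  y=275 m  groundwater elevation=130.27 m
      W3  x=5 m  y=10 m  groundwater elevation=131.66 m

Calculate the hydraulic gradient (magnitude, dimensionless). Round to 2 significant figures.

0.0078

With h = a·x + b·y + c and W1 as origin, the differences give:
  (-40)·a + 90·b = -0.20
  (-55)·a + (-175)·b = +1.19
Eliminate b (×(-175) and ×90, subtract): 11950·a = -72.100 → a = ∂h/∂x = -0.006033
Back-substitute: b = ∂h/∂y = -0.004904.
|∇h| = √(-0.006033² + -0.004904²) = 0.007775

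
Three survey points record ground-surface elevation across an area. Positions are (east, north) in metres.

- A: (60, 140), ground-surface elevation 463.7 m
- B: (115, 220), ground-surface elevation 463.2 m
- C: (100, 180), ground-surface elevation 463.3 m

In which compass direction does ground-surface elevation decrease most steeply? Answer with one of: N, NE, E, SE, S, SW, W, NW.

E

Three-point gradient (reference A): Δ to B = (55, 80, -0.5), Δ to C = (40, 40, -0.4).
∂z/∂x = -0.01200, ∂z/∂y = +0.002000 (det = -1000).
Steepest decrease is along −∇f = (+0.01200 E, -0.002000 N) → east.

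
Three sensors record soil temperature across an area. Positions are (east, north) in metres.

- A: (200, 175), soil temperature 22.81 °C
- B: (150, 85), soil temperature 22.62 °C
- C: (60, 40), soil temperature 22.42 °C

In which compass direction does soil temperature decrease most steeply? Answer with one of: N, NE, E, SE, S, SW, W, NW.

SW

Taking A as reference: B−A = (-50, -90, -0.19); C−A = (-140, -135, -0.39).
Solve a·Δx + b·Δy = ΔT: det = (-50)·(-135) − (-140)·(-90) = -5850.
∂T/∂x = [(-0.19)·(-135) − (-0.39)·(-90)] / -5850 = +0.001615
∂T/∂y = [(-50)·(-0.39) − (-140)·(-0.19)] / -5850 = +0.001214
Steepest decrease is along −∇f = (-0.001615 E, -0.001214 N) → southwest.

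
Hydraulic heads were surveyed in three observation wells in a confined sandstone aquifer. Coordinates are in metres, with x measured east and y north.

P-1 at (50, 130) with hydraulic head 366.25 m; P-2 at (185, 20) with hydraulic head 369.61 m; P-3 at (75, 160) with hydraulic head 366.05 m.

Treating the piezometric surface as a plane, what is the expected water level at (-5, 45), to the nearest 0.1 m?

367.0 m

Taking P-1 as reference: P-2−P-1 = (135, -110, +3.36); P-3−P-1 = (25, 30, -0.20).
Solve a·Δx + b·Δy = Δh: det = 135·30 − 25·(-110) = 6800.
∂h/∂x = [(+3.36)·30 − (-0.20)·(-110)] / 6800 = +0.01159
∂h/∂y = [135·(-0.20) − 25·(+3.36)] / 6800 = -0.01632
h(-5, 45) = 366.25 + (+0.01159)·(-55) + (-0.01632)·(-85) = 366.25 -0.637 +1.387 = 367.000 m.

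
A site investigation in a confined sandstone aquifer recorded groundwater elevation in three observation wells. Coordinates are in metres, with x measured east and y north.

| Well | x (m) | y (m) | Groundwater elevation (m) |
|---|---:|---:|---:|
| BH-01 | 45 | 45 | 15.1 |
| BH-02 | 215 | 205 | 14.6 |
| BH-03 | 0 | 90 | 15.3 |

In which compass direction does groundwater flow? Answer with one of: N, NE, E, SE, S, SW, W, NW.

E

With h = a·x + b·y + c and BH-01 as origin, the differences give:
  170·a + 160·b = -0.5
  (-45)·a + 45·b = +0.2
Eliminate b (×45 and ×160, subtract): 14850·a = -54.50 → a = ∂h/∂x = -0.003670
Back-substitute: b = ∂h/∂y = +0.0007744.
Flow = −∇h = (+0.003670 east, -0.0007744 north), which points east.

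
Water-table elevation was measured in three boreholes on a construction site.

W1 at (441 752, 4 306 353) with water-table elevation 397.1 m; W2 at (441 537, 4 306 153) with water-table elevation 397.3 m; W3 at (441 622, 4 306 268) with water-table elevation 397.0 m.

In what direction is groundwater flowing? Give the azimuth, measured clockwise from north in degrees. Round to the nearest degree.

322°

Taking W1 as reference: W2−W1 = (-215, -200, +0.2); W3−W1 = (-130, -85, -0.1).
Determinant of the coordinate differences = (-215)·(-85) − (-130)·(-200) = -7725.
∂h/∂x = [(+0.2)·(-85) − (-0.1)·(-200)] / -7725 = +0.004790
∂h/∂y = [(-215)·(-0.1) − (-130)·(+0.2)] / -7725 = -0.006149
Flow direction (−∇h) has components (-0.004790 E, +0.006149 N).
Azimuth = atan2(E, N) = atan2(-0.004790, +0.006149) = 322.1° ≈ 322°.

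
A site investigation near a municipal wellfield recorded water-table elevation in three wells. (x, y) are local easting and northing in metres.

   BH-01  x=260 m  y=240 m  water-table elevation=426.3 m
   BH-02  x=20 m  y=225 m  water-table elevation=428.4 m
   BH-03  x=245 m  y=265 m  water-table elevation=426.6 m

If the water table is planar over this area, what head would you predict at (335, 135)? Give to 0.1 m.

Taking BH-01 as reference: BH-02−BH-01 = (-240, -15, +2.1); BH-03−BH-01 = (-15, 25, +0.3).
Solve a·Δx + b·Δy = Δh: det = (-240)·25 − (-15)·(-15) = -6225.
∂h/∂x = [(+2.1)·25 − (+0.3)·(-15)] / -6225 = -0.009157
∂h/∂y = [(-240)·(+0.3) − (-15)·(+2.1)] / -6225 = +0.006506
h(335, 135) = 426.3 + (-0.009157)·(75) + (+0.006506)·(-105) = 426.3 -0.687 -0.683 = 424.930 m.

424.9 m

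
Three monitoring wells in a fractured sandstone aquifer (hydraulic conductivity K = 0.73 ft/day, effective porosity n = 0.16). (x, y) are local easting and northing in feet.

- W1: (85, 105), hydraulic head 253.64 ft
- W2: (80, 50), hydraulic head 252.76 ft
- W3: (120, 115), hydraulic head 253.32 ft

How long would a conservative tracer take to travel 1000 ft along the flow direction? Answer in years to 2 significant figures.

27 years

With h = a·x + b·y + c and W1 as origin, the differences give:
  (-5)·a + (-55)·b = -0.88
  35·a + 10·b = -0.32
Eliminate b (×10 and ×(-55), subtract): 1875·a = -26.400 → a = ∂h/∂x = -0.01408
Back-substitute: b = ∂h/∂y = +0.01728.
|∇h| = √(-0.01408² + 0.01728²) = 0.02229
Seepage velocity v = K·i/n = 0.73 × 0.02229 / 0.16 = 0.1017 ft/day.
t = 1000 / 0.1017 = 9833 days = 26.9 years.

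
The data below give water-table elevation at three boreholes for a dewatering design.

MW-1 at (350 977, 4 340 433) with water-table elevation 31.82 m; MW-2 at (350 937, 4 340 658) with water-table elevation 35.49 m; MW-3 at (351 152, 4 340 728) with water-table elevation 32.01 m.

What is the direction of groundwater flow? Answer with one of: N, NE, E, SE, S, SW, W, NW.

SE

Taking MW-1 as reference: MW-2−MW-1 = (-40, 225, +3.67); MW-3−MW-1 = (175, 295, +0.19).
Determinant of the coordinate differences = (-40)·295 − 175·225 = -51175.
∂h/∂x = [(+3.67)·295 − (+0.19)·225] / -51175 = -0.02032
∂h/∂y = [(-40)·(+0.19) − 175·(+3.67)] / -51175 = +0.01270
Flow = −∇h = (+0.02032 east, -0.01270 north), which points southeast.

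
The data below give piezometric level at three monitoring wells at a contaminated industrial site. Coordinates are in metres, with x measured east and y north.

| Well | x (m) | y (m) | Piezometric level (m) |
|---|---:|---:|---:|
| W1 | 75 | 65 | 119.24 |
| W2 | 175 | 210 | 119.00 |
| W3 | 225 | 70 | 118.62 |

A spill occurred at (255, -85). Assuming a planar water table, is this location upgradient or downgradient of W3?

downgradient

With h = a·x + b·y + c and W1 as origin, the differences give:
  100·a + 145·b = -0.24
  150·a + 5·b = -0.62
Eliminate b (×5 and ×145, subtract): -21250·a = 88.700 → a = ∂h/∂x = -0.004174
Back-substitute: b = ∂h/∂y = +0.001224.
Head at (255, -85) = 119.24 + (-0.004174)·(180) + (+0.001224)·(-150) = 118.31 m.
That is lower than the 118.62 m at W3, so the point is downgradient.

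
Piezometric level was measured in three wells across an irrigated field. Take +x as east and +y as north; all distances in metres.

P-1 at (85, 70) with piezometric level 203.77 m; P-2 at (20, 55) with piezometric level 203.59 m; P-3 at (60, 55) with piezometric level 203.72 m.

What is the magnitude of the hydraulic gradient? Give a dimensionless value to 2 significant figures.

0.0039

Taking P-1 as reference: P-2−P-1 = (-65, -15, -0.18); P-3−P-1 = (-25, -15, -0.05).
Determinant of the coordinate differences = (-65)·(-15) − (-25)·(-15) = 600.
∂h/∂x = [(-0.18)·(-15) − (-0.05)·(-15)] / 600 = +0.003250
∂h/∂y = [(-65)·(-0.05) − (-25)·(-0.18)] / 600 = -0.002083
|∇h| = √(0.003250² + -0.002083²) = 0.00386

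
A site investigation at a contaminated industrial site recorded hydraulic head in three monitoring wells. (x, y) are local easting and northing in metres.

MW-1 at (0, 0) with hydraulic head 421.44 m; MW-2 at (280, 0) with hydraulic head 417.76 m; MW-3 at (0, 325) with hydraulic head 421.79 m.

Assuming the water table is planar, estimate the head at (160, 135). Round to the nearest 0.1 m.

419.5 m

∂h/∂x = (417.76 − 421.44) / (280 − 0) = -0.01314
∂h/∂y = (421.79 − 421.44) / (325 − 0) = +0.001077
h(160, 135) = 421.44 + (-0.01314)·(160) + (+0.001077)·(135) = 421.44 -2.103 +0.145 = 419.483 m.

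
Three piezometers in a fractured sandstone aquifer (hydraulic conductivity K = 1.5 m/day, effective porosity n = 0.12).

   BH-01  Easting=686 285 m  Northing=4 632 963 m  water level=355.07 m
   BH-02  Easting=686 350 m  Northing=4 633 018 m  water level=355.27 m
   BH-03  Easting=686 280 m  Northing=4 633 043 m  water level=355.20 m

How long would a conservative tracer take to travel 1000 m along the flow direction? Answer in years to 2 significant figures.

93 years

With h = a·x + b·y + c and BH-01 as origin, the differences give:
  65·a + 55·b = +0.20
  (-5)·a + 80·b = +0.13
Eliminate b (×80 and ×55, subtract): 5475·a = 8.850 → a = ∂h/∂x = +0.001616
Back-substitute: b = ∂h/∂y = +0.001726.
|∇h| = √(0.001616² + 0.001726²) = 0.002364
Seepage velocity v = K·i/n = 1.5 × 0.002364 / 0.12 = 0.02955 m/day.
t = 1000 / 0.02955 = 3.384e+04 days = 92.6 years.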